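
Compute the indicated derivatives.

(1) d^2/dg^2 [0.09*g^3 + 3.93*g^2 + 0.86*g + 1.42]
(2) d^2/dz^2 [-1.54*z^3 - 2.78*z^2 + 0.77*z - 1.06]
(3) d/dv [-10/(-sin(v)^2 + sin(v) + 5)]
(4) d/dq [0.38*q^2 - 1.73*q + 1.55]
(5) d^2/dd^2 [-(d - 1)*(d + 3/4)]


(1) = 0.54*g + 7.86
(2) = -9.24*z - 5.56
(3) = 10*(1 - 2*sin(v))*cos(v)/(sin(v) + cos(v)^2 + 4)^2
(4) = 0.76*q - 1.73
(5) = -2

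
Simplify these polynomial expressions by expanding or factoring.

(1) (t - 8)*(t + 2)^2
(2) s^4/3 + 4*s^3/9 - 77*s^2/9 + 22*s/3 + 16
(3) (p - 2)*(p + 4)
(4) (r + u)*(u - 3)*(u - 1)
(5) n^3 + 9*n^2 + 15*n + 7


(1) = t^3 - 4*t^2 - 28*t - 32
(2) = (s/3 + 1/3)*(s - 3)*(s - 8/3)*(s + 6)
(3) = p^2 + 2*p - 8
(4) = r*u^2 - 4*r*u + 3*r + u^3 - 4*u^2 + 3*u
(5) = (n + 1)^2*(n + 7)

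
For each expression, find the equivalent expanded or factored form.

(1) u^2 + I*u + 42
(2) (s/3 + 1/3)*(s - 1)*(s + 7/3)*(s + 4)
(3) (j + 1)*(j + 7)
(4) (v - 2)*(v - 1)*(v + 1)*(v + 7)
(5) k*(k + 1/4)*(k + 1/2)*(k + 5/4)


(1) = (u - 6*I)*(u + 7*I)
(2) = s^4/3 + 19*s^3/9 + 25*s^2/9 - 19*s/9 - 28/9
(3) = j^2 + 8*j + 7
(4) = v^4 + 5*v^3 - 15*v^2 - 5*v + 14
(5) = k^4 + 2*k^3 + 17*k^2/16 + 5*k/32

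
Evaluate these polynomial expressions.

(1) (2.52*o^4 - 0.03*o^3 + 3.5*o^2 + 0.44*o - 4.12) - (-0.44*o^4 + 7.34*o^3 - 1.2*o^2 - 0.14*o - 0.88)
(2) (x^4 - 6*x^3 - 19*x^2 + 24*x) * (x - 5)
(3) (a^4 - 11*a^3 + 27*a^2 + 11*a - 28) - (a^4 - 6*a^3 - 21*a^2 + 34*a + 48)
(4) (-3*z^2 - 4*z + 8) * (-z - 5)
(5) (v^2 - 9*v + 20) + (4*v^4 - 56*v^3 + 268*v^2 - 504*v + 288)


(1) = 2.96*o^4 - 7.37*o^3 + 4.7*o^2 + 0.58*o - 3.24
(2) = x^5 - 11*x^4 + 11*x^3 + 119*x^2 - 120*x
(3) = -5*a^3 + 48*a^2 - 23*a - 76
(4) = 3*z^3 + 19*z^2 + 12*z - 40
(5) = 4*v^4 - 56*v^3 + 269*v^2 - 513*v + 308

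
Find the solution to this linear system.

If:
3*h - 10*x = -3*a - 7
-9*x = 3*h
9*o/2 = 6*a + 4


Then:
a = 19*x/3 - 7/3
h = -3*x
o = 76*x/9 - 20/9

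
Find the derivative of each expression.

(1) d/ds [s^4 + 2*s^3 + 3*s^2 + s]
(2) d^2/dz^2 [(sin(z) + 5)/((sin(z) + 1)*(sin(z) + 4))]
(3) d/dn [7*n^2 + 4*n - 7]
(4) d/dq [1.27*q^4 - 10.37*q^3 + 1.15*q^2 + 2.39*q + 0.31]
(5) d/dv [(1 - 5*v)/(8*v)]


(1) = 4*s^3 + 6*s^2 + 6*s + 1
(2) = (-sin(z)^4 - 14*sin(z)^3 - 35*sin(z)^2 + 40*sin(z) + 170)/((sin(z) + 1)^2*(sin(z) + 4)^3)
(3) = 14*n + 4
(4) = 5.08*q^3 - 31.11*q^2 + 2.3*q + 2.39
(5) = -1/(8*v^2)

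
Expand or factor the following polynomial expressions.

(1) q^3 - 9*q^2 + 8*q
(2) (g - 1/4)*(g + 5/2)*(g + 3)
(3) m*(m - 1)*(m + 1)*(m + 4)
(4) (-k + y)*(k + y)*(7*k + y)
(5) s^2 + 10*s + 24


(1) = q*(q - 8)*(q - 1)
(2) = g^3 + 21*g^2/4 + 49*g/8 - 15/8
(3) = m^4 + 4*m^3 - m^2 - 4*m
(4) = -7*k^3 - k^2*y + 7*k*y^2 + y^3
(5) = (s + 4)*(s + 6)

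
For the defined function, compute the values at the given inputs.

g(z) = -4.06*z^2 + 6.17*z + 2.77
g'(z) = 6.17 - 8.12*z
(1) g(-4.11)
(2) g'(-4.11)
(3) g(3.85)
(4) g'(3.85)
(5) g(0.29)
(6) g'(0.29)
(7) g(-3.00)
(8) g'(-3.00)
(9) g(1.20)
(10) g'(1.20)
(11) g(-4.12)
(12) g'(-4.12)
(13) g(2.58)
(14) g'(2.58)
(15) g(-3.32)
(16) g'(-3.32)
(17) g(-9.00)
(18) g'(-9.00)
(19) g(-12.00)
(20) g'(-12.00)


(1) = -91.17
(2) = 39.54
(3) = -33.65
(4) = -25.09
(5) = 4.22
(6) = 3.82
(7) = -52.28
(8) = 30.53
(9) = 4.33
(10) = -3.57
(11) = -91.57
(12) = 39.62
(13) = -8.34
(14) = -14.78
(15) = -62.47
(16) = 33.13
(17) = -381.62
(18) = 79.25
(19) = -655.91
(20) = 103.61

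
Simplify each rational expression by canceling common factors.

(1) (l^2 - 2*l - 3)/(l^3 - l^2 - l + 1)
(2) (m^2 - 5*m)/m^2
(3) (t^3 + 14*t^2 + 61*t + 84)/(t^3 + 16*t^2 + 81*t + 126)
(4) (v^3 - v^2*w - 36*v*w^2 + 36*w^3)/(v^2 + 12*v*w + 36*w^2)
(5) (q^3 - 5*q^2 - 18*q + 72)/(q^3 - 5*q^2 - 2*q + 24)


(1) = (l - 3)/(l^2 - 2*l + 1)
(2) = (m - 5)/m
(3) = (t + 4)/(t + 6)
(4) = (v^2 - 7*v*w + 6*w^2)/(v + 6*w)
(5) = (q^2 - 2*q - 24)/(q^2 - 2*q - 8)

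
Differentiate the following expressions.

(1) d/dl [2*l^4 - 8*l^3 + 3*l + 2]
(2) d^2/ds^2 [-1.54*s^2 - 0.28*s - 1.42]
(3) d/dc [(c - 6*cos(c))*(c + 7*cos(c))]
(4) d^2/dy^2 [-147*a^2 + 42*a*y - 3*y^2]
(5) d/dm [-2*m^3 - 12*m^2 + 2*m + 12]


(1) = 8*l^3 - 24*l^2 + 3
(2) = -3.08000000000000
(3) = -c*sin(c) + 2*c + 42*sin(2*c) + cos(c)
(4) = -6
(5) = -6*m^2 - 24*m + 2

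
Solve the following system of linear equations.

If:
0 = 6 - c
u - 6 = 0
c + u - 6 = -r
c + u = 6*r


Then:
No Solution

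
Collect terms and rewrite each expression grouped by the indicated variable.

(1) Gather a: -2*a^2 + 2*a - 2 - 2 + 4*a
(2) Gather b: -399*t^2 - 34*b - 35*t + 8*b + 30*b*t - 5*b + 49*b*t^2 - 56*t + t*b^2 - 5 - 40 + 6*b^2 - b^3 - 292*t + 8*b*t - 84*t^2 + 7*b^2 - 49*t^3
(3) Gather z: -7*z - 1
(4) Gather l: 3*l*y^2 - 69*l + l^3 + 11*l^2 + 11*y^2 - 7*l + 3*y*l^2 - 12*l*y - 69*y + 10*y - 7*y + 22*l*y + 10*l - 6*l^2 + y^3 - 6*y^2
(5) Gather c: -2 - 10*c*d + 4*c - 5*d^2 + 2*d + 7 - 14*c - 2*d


(1) = -2*a^2 + 6*a - 4
(2) = -b^3 + b^2*(t + 13) + b*(49*t^2 + 38*t - 31) - 49*t^3 - 483*t^2 - 383*t - 45
(3) = -7*z - 1
(4) = l^3 + l^2*(3*y + 5) + l*(3*y^2 + 10*y - 66) + y^3 + 5*y^2 - 66*y
(5) = c*(-10*d - 10) - 5*d^2 + 5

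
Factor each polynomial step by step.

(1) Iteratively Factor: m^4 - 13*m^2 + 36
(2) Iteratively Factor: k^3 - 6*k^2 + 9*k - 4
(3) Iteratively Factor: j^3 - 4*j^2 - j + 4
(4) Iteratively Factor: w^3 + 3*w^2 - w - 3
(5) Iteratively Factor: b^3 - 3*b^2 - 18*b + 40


(1) = (m - 3)*(m^3 + 3*m^2 - 4*m - 12) = (m - 3)*(m + 3)*(m^2 - 4) = (m - 3)*(m - 2)*(m + 3)*(m + 2)
(2) = (k - 4)*(k^2 - 2*k + 1) = (k - 4)*(k - 1)*(k - 1)
(3) = (j - 1)*(j^2 - 3*j - 4) = (j - 4)*(j - 1)*(j + 1)
(4) = (w - 1)*(w^2 + 4*w + 3) = (w - 1)*(w + 3)*(w + 1)
(5) = (b + 4)*(b^2 - 7*b + 10) = (b - 5)*(b + 4)*(b - 2)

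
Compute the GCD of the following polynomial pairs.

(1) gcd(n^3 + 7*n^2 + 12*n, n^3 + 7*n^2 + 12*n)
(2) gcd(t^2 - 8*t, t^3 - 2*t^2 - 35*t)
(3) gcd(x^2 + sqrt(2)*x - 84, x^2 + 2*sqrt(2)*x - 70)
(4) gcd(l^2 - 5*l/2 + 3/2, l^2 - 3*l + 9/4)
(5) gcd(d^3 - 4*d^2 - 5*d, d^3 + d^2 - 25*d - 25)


(1) = gcd(n*(n + 3)*(n + 4), n*(n + 3)*(n + 4)) = n^3 + 7*n^2 + 12*n
(2) = t
(3) = gcd((x - 6*sqrt(2))*(x + 7*sqrt(2)), (x - 5*sqrt(2))*(x + 7*sqrt(2))) = x + 7*sqrt(2)
(4) = gcd((l - 3/2)*(l - 1), (l - 3/2)^2) = l - 3/2
(5) = gcd(d*(d - 5)*(d + 1), (d - 5)*(d + 1)*(d + 5)) = d^2 - 4*d - 5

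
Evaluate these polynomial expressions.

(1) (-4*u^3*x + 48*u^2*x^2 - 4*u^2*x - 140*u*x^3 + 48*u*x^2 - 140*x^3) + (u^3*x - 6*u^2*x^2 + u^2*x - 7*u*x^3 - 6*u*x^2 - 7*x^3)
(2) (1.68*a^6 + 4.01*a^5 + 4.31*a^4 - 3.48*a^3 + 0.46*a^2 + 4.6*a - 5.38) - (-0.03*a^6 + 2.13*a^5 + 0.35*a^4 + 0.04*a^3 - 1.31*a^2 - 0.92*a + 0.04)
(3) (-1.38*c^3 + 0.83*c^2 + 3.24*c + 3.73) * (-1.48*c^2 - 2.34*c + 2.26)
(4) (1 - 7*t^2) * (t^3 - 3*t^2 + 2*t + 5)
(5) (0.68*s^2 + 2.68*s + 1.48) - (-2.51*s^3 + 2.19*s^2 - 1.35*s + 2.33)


(1) = -3*u^3*x + 42*u^2*x^2 - 3*u^2*x - 147*u*x^3 + 42*u*x^2 - 147*x^3
(2) = 1.71*a^6 + 1.88*a^5 + 3.96*a^4 - 3.52*a^3 + 1.77*a^2 + 5.52*a - 5.42
(3) = 2.0424*c^5 + 2.0008*c^4 - 9.8562*c^3 - 11.2262*c^2 - 1.4058*c + 8.4298
(4) = -7*t^5 + 21*t^4 - 13*t^3 - 38*t^2 + 2*t + 5
(5) = 2.51*s^3 - 1.51*s^2 + 4.03*s - 0.85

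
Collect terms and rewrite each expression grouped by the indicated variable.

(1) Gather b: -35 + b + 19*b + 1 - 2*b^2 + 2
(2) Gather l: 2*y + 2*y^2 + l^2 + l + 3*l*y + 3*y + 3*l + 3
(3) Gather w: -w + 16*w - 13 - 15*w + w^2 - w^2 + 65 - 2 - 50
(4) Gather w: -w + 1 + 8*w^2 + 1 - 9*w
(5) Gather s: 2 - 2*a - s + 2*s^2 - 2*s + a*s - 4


(1) = -2*b^2 + 20*b - 32
(2) = l^2 + l*(3*y + 4) + 2*y^2 + 5*y + 3
(3) = 0
(4) = 8*w^2 - 10*w + 2
(5) = -2*a + 2*s^2 + s*(a - 3) - 2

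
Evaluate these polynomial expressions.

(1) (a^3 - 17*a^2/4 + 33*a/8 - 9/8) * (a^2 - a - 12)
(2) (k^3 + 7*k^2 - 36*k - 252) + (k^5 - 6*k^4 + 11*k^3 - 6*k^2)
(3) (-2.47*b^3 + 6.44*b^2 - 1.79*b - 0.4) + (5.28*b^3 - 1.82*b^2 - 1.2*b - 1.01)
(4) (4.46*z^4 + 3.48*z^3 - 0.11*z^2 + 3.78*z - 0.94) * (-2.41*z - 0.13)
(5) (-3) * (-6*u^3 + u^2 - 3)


(1) = a^5 - 21*a^4/4 - 29*a^3/8 + 183*a^2/4 - 387*a/8 + 27/2
(2) = k^5 - 6*k^4 + 12*k^3 + k^2 - 36*k - 252
(3) = 2.81*b^3 + 4.62*b^2 - 2.99*b - 1.41
(4) = -10.7486*z^5 - 8.9666*z^4 - 0.1873*z^3 - 9.0955*z^2 + 1.774*z + 0.1222
(5) = 18*u^3 - 3*u^2 + 9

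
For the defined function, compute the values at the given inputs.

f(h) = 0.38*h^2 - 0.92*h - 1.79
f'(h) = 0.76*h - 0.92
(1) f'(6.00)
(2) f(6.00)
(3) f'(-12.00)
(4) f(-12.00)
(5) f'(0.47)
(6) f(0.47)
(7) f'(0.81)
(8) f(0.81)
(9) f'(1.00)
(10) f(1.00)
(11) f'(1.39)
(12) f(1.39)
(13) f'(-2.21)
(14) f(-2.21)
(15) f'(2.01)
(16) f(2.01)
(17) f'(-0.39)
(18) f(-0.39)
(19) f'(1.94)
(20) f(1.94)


(1) = 3.64
(2) = 6.37
(3) = -10.04
(4) = 63.97
(5) = -0.56
(6) = -2.14
(7) = -0.30
(8) = -2.29
(9) = -0.16
(10) = -2.33
(11) = 0.14
(12) = -2.33
(13) = -2.60
(14) = 2.10
(15) = 0.61
(16) = -2.10
(17) = -1.22
(18) = -1.37
(19) = 0.55
(20) = -2.14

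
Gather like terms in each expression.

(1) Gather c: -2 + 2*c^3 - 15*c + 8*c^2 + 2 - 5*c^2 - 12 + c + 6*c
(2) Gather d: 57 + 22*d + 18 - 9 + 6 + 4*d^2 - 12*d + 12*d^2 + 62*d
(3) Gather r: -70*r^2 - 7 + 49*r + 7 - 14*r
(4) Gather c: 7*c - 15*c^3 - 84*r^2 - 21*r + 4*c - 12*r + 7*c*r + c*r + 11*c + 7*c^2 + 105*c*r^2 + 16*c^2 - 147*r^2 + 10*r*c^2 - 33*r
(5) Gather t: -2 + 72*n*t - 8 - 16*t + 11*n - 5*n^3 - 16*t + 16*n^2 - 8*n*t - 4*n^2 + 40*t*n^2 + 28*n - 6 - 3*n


(1) = 2*c^3 + 3*c^2 - 8*c - 12
(2) = 16*d^2 + 72*d + 72
(3) = -70*r^2 + 35*r
(4) = -15*c^3 + c^2*(10*r + 23) + c*(105*r^2 + 8*r + 22) - 231*r^2 - 66*r
(5) = -5*n^3 + 12*n^2 + 36*n + t*(40*n^2 + 64*n - 32) - 16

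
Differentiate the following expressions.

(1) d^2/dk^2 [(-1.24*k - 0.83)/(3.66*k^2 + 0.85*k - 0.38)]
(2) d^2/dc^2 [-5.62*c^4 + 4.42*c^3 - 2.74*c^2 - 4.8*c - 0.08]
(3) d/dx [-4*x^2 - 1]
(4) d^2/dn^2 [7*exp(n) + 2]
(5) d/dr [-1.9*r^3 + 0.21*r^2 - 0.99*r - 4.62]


(1) = (-(1.24*k + 0.83)*(7.32*k + 0.85)*(14.64*k + 1.7) + (27.2304*k + 8.1836)*(3.66*k^2 + 0.85*k - 0.38))/(3.66*k^2 + 0.85*k - 0.38)^3
(2) = -67.44*c^2 + 26.52*c - 5.48
(3) = -8*x
(4) = 7*exp(n)
(5) = -5.7*r^2 + 0.42*r - 0.99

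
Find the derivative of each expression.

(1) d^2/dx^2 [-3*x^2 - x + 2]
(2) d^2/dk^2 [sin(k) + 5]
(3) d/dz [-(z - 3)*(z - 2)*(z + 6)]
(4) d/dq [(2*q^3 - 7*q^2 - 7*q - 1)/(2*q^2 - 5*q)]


(1) = -6
(2) = -sin(k)
(3) = -3*z^2 - 2*z + 24
(4) = (4*q^4 - 20*q^3 + 49*q^2 + 4*q - 5)/(q^2*(4*q^2 - 20*q + 25))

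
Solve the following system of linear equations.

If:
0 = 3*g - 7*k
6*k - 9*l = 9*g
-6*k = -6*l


Then:
g = 0
k = 0
l = 0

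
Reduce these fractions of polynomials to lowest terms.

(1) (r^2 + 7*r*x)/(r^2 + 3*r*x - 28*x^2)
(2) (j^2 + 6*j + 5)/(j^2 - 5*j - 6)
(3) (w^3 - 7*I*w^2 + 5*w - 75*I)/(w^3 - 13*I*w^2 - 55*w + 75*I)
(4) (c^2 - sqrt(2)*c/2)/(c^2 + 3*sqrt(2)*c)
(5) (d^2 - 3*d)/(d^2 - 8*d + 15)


(1) = -r/(-r + 4*x)
(2) = (j + 5)/(j - 6)
(3) = (w + 3*I)/(w - 3*I)
(4) = (2*c - sqrt(2))/(2*c + 6*sqrt(2))
(5) = d/(d - 5)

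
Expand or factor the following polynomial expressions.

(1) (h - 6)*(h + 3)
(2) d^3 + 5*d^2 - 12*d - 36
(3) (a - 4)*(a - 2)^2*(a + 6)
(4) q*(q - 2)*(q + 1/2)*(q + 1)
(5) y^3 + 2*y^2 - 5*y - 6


(1) = h^2 - 3*h - 18
(2) = (d - 3)*(d + 2)*(d + 6)
(3) = a^4 - 2*a^3 - 28*a^2 + 104*a - 96
(4) = q^4 - q^3/2 - 5*q^2/2 - q
(5) = (y - 2)*(y + 1)*(y + 3)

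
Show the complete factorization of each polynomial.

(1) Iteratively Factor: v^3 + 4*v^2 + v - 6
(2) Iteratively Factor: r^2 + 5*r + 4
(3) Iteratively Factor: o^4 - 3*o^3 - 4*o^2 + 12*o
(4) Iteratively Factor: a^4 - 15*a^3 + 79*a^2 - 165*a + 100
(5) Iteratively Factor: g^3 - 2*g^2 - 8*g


(1) = (v + 3)*(v^2 + v - 2) = (v - 1)*(v + 3)*(v + 2)
(2) = (r + 4)*(r + 1)
(3) = (o)*(o^3 - 3*o^2 - 4*o + 12) = o*(o - 2)*(o^2 - o - 6) = o*(o - 3)*(o - 2)*(o + 2)
(4) = (a - 5)*(a^3 - 10*a^2 + 29*a - 20) = (a - 5)*(a - 4)*(a^2 - 6*a + 5) = (a - 5)*(a - 4)*(a - 1)*(a - 5)
(5) = (g)*(g^2 - 2*g - 8) = g*(g + 2)*(g - 4)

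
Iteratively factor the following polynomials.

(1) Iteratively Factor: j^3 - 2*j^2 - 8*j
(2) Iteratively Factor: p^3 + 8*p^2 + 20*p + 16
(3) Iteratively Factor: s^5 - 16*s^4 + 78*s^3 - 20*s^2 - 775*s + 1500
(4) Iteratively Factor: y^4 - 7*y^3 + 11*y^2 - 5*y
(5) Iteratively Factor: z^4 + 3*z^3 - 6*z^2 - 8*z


(1) = (j)*(j^2 - 2*j - 8) = j*(j - 4)*(j + 2)
(2) = (p + 2)*(p^2 + 6*p + 8) = (p + 2)^2*(p + 4)
(3) = (s - 5)*(s^4 - 11*s^3 + 23*s^2 + 95*s - 300) = (s - 5)^2*(s^3 - 6*s^2 - 7*s + 60) = (s - 5)^2*(s - 4)*(s^2 - 2*s - 15) = (s - 5)^2*(s - 4)*(s + 3)*(s - 5)
(4) = (y)*(y^3 - 7*y^2 + 11*y - 5) = y*(y - 1)*(y^2 - 6*y + 5) = y*(y - 5)*(y - 1)*(y - 1)
(5) = (z - 2)*(z^3 + 5*z^2 + 4*z) = (z - 2)*(z + 1)*(z^2 + 4*z) = (z - 2)*(z + 1)*(z + 4)*(z)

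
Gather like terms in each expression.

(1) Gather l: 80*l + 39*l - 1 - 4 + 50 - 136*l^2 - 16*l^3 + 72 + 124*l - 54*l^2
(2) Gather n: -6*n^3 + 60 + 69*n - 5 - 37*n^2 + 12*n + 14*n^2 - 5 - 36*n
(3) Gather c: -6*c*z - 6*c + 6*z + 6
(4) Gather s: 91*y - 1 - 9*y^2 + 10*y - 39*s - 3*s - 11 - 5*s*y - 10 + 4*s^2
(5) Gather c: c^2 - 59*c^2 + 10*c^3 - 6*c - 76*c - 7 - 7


(1) = -16*l^3 - 190*l^2 + 243*l + 117
(2) = -6*n^3 - 23*n^2 + 45*n + 50
(3) = c*(-6*z - 6) + 6*z + 6
(4) = 4*s^2 + s*(-5*y - 42) - 9*y^2 + 101*y - 22
(5) = 10*c^3 - 58*c^2 - 82*c - 14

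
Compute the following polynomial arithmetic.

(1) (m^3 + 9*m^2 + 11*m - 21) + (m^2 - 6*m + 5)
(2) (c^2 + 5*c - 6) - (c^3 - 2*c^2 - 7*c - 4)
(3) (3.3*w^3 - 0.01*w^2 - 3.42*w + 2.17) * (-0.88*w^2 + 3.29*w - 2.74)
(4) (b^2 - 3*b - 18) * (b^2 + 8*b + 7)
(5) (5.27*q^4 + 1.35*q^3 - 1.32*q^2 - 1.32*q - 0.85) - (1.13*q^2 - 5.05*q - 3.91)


(1) = m^3 + 10*m^2 + 5*m - 16
(2) = -c^3 + 3*c^2 + 12*c - 2
(3) = -2.904*w^5 + 10.8658*w^4 - 6.0653*w^3 - 13.134*w^2 + 16.5101*w - 5.9458
(4) = b^4 + 5*b^3 - 35*b^2 - 165*b - 126
(5) = 5.27*q^4 + 1.35*q^3 - 2.45*q^2 + 3.73*q + 3.06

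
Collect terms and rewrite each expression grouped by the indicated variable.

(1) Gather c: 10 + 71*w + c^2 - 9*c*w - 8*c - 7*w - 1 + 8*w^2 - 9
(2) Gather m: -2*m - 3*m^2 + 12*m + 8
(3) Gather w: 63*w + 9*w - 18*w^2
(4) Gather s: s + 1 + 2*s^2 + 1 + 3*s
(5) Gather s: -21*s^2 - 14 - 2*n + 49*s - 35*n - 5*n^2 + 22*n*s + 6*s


(1) = c^2 + c*(-9*w - 8) + 8*w^2 + 64*w
(2) = -3*m^2 + 10*m + 8
(3) = -18*w^2 + 72*w
(4) = 2*s^2 + 4*s + 2
(5) = -5*n^2 - 37*n - 21*s^2 + s*(22*n + 55) - 14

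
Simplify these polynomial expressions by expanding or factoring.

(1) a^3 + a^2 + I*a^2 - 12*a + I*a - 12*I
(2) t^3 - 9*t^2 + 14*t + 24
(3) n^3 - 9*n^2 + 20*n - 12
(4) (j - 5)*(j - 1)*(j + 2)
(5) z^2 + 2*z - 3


(1) = (a - 3)*(a + 4)*(a + I)
(2) = (t - 6)*(t - 4)*(t + 1)
(3) = (n - 6)*(n - 2)*(n - 1)
(4) = j^3 - 4*j^2 - 7*j + 10
(5) = (z - 1)*(z + 3)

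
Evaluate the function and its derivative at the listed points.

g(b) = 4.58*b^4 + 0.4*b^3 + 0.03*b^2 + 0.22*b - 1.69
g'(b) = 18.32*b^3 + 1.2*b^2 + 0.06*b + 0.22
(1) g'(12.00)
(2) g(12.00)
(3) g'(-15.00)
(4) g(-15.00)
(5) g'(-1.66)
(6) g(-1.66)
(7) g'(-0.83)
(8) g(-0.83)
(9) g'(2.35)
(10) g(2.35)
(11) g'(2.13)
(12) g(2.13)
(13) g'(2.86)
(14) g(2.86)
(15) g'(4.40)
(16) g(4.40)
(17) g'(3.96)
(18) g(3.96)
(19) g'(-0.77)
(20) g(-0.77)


(1) = 31830.70
(2) = 95667.35
(3) = -61560.68
(4) = 230514.26
(5) = -80.37
(6) = 30.98
(7) = -9.48
(8) = 0.09
(9) = 244.74
(10) = 143.86
(11) = 182.83
(12) = 97.05
(13) = 438.78
(14) = 314.97
(15) = 1584.29
(16) = 1750.56
(17) = 1156.93
(18) = 1150.77
(19) = -7.48
(20) = -0.41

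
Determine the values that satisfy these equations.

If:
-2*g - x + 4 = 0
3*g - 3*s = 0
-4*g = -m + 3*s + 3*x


Then:
g = 2 - x/2
m = 14 - x/2
s = 2 - x/2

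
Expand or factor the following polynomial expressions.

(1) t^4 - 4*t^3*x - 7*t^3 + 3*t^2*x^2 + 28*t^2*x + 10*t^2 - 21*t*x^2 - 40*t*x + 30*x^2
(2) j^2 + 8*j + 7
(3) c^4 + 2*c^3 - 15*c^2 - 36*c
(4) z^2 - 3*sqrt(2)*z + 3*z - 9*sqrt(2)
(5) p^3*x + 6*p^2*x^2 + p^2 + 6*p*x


(1) = (t - 5)*(t - 2)*(t - 3*x)*(t - x)
(2) = (j + 1)*(j + 7)
(3) = c*(c - 4)*(c + 3)^2
(4) = (z + 3)*(z - 3*sqrt(2))
(5) = p*(p + 6*x)*(p*x + 1)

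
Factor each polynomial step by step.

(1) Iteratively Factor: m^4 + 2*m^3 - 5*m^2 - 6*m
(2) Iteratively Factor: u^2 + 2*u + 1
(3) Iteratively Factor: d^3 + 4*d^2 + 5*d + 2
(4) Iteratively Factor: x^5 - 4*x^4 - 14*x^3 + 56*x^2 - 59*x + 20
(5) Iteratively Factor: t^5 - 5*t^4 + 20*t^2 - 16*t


(1) = (m - 2)*(m^3 + 4*m^2 + 3*m) = (m - 2)*(m + 1)*(m^2 + 3*m) = m*(m - 2)*(m + 1)*(m + 3)
(2) = (u + 1)*(u + 1)
(3) = (d + 2)*(d^2 + 2*d + 1) = (d + 1)*(d + 2)*(d + 1)
(4) = (x - 1)*(x^4 - 3*x^3 - 17*x^2 + 39*x - 20) = (x - 1)^2*(x^3 - 2*x^2 - 19*x + 20) = (x - 1)^2*(x + 4)*(x^2 - 6*x + 5) = (x - 1)^3*(x + 4)*(x - 5)
(5) = (t - 4)*(t^4 - t^3 - 4*t^2 + 4*t) = t*(t - 4)*(t^3 - t^2 - 4*t + 4) = t*(t - 4)*(t - 1)*(t^2 - 4) = t*(t - 4)*(t - 2)*(t - 1)*(t + 2)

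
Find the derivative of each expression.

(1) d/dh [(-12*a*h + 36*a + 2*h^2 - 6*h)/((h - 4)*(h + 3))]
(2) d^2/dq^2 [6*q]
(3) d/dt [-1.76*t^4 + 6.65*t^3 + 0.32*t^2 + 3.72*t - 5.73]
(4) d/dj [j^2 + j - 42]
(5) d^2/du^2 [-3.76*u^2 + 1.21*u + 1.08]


(1) = 4*(3*a*h^2 - 18*a*h + 45*a + h^2 - 12*h + 18)/(h^4 - 2*h^3 - 23*h^2 + 24*h + 144)
(2) = 0
(3) = -7.04*t^3 + 19.95*t^2 + 0.64*t + 3.72
(4) = 2*j + 1
(5) = -7.52000000000000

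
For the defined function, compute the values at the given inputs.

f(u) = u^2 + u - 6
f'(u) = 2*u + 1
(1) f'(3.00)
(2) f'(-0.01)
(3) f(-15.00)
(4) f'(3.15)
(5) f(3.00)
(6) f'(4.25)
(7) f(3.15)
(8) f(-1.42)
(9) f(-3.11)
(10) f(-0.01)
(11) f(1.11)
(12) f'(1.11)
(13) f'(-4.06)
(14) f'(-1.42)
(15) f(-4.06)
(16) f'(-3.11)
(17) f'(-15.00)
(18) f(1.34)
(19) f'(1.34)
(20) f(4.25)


(1) = 7.00
(2) = 0.98
(3) = 204.00
(4) = 7.30
(5) = 6.00
(6) = 9.50
(7) = 7.07
(8) = -5.40
(9) = 0.56
(10) = -6.01
(11) = -3.66
(12) = 3.22
(13) = -7.12
(14) = -1.84
(15) = 6.42
(16) = -5.22
(17) = -29.00
(18) = -2.86
(19) = 3.68
(20) = 16.31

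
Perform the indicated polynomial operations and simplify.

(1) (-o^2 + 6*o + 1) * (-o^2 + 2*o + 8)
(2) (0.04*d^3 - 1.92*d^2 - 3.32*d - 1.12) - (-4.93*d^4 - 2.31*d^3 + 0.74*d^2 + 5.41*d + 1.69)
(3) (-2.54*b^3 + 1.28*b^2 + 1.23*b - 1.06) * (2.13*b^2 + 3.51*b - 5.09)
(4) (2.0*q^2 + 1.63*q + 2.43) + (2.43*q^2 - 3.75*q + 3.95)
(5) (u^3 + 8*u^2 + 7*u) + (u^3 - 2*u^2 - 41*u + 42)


(1) = o^4 - 8*o^3 + 3*o^2 + 50*o + 8
(2) = 4.93*d^4 + 2.35*d^3 - 2.66*d^2 - 8.73*d - 2.81
(3) = -5.4102*b^5 - 6.189*b^4 + 20.0413*b^3 - 4.4557*b^2 - 9.9813*b + 5.3954
(4) = 4.43*q^2 - 2.12*q + 6.38
(5) = 2*u^3 + 6*u^2 - 34*u + 42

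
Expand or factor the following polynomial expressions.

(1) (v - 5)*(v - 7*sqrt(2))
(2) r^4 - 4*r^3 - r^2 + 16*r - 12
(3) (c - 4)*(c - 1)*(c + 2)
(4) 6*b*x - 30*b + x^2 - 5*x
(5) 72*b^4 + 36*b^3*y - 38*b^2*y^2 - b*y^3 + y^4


(1) = v^2 - 7*sqrt(2)*v - 5*v + 35*sqrt(2)
(2) = (r - 3)*(r - 2)*(r - 1)*(r + 2)
(3) = c^3 - 3*c^2 - 6*c + 8
(4) = (6*b + x)*(x - 5)
(5) = (-6*b + y)*(-2*b + y)*(b + y)*(6*b + y)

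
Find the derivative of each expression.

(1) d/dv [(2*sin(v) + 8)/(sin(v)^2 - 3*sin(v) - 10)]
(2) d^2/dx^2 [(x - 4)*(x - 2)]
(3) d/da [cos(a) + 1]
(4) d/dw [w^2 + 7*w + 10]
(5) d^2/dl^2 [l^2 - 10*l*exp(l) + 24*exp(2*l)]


(1) = 2*(-8*sin(v) + cos(v)^2 + 1)*cos(v)/((sin(v) - 5)^2*(sin(v) + 2)^2)
(2) = 2
(3) = -sin(a)
(4) = 2*w + 7
(5) = -10*l*exp(l) + 96*exp(2*l) - 20*exp(l) + 2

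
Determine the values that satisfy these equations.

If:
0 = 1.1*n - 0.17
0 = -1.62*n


Then:
No Solution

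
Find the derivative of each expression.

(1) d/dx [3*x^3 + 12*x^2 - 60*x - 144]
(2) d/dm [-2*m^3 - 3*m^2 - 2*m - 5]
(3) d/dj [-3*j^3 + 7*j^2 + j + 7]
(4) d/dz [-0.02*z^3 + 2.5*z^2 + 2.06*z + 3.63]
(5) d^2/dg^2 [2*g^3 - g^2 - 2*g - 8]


(1) = 9*x^2 + 24*x - 60
(2) = -6*m^2 - 6*m - 2
(3) = -9*j^2 + 14*j + 1
(4) = -0.06*z^2 + 5.0*z + 2.06
(5) = 12*g - 2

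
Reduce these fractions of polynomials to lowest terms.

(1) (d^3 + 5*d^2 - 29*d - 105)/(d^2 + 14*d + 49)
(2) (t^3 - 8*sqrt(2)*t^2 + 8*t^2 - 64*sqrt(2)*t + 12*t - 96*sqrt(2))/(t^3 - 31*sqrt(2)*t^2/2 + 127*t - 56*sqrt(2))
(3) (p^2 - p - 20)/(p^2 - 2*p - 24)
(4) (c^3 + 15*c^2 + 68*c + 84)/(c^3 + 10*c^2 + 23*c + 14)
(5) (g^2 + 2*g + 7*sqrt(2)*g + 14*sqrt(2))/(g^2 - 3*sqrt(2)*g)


(1) = (d^2 - 2*d - 15)/(d + 7)
(2) = (2*t^2 + 16*t + 24)/(2*t^2 - 15*sqrt(2)*t + 14)
(3) = (p - 5)/(p - 6)
(4) = (c + 6)/(c + 1)
(5) = (g^2 + g*(2 + 7*sqrt(2)) + 14*sqrt(2))/(g^2 - 3*sqrt(2)*g)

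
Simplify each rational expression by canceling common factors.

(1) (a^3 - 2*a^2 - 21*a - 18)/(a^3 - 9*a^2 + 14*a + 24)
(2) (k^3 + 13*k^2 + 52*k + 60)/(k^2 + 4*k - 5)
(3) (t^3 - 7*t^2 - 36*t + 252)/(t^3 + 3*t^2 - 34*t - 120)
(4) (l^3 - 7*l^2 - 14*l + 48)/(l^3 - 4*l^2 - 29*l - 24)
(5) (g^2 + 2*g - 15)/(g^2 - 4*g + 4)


(1) = (a + 3)/(a - 4)
(2) = (k^2 + 8*k + 12)/(k - 1)
(3) = (t^2 - t - 42)/(t^2 + 9*t + 20)
(4) = (l - 2)/(l + 1)
(5) = (g^2 + 2*g - 15)/(g^2 - 4*g + 4)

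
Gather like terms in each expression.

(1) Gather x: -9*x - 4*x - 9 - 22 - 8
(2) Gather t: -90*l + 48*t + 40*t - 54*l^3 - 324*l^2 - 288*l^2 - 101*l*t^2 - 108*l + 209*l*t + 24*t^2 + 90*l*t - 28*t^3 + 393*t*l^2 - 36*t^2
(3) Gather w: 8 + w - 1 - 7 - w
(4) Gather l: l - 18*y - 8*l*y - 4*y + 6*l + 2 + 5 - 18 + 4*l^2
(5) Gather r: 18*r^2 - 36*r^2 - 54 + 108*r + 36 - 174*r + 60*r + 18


(1) = -13*x - 39
(2) = -54*l^3 - 612*l^2 - 198*l - 28*t^3 + t^2*(-101*l - 12) + t*(393*l^2 + 299*l + 88)
(3) = 0
(4) = 4*l^2 + l*(7 - 8*y) - 22*y - 11
(5) = -18*r^2 - 6*r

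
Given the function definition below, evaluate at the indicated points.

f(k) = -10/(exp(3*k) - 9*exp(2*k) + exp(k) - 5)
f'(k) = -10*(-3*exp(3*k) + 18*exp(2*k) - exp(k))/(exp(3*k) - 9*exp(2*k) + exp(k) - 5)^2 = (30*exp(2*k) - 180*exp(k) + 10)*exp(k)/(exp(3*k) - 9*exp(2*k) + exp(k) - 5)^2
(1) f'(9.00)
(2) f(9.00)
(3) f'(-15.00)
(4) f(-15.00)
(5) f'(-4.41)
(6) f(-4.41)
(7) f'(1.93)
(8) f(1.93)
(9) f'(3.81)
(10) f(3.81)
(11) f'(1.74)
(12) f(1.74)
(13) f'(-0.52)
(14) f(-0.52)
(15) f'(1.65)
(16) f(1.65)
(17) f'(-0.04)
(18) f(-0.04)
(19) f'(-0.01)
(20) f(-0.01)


(1) = 0.00
(2) = -0.00
(3) = 0.00
(4) = 2.00
(5) = 0.00
(6) = 2.00
(7) = 0.14
(8) = 0.10
(9) = 0.00
(10) = -0.00
(11) = -0.02
(12) = 0.09
(13) = -0.94
(14) = 1.36
(15) = -0.06
(16) = 0.10
(17) = -0.99
(18) = 0.87
(19) = -0.98
(20) = 0.84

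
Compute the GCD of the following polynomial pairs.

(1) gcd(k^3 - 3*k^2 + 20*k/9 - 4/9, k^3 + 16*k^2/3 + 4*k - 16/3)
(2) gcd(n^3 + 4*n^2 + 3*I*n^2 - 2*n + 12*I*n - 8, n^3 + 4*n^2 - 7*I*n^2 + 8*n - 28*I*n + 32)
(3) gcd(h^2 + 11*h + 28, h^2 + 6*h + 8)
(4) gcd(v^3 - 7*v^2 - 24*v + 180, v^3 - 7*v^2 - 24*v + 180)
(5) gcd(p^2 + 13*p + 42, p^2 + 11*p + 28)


(1) = gcd((k - 2)*(k - 2/3)*(k - 1/3), (k - 2/3)*(k + 2)*(k + 4)) = k - 2/3
(2) = n^2 + n*(4 + I) + 4*I
(3) = gcd((h + 4)*(h + 7), (h + 2)*(h + 4)) = h + 4
(4) = v^3 - 7*v^2 - 24*v + 180
(5) = p + 7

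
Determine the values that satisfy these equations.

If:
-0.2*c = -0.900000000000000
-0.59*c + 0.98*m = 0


Then:
c = 4.50
m = 2.71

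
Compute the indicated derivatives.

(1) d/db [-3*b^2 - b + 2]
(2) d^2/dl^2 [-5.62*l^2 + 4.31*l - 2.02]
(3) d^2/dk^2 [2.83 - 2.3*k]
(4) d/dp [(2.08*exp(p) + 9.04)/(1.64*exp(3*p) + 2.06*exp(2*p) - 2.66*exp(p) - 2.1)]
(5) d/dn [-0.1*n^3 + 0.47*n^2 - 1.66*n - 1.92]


(1) = -6*b - 1
(2) = -11.2400000000000
(3) = 0
(4) = (-6.8224*exp(3*p) - 48.7616*exp(2*p) - 37.2448*exp(p) + 19.6784)*exp(p)/(2.6896*exp(6*p) + 6.7568*exp(5*p) - 4.4812*exp(4*p) - 17.8472*exp(3*p) - 1.5764*exp(2*p) + 11.172*exp(p) + 4.41)
(5) = -0.3*n^2 + 0.94*n - 1.66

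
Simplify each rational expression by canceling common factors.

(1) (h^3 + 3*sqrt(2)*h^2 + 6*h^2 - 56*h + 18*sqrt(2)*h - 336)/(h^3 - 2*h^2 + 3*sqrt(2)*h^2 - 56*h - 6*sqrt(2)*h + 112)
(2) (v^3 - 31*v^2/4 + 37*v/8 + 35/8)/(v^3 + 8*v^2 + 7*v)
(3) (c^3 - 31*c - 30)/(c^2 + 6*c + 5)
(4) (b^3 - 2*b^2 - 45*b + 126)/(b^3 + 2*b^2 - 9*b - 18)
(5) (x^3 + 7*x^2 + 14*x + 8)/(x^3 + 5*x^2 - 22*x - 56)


(1) = (h + 6)/(h - 2)
(2) = (8*v^3 - 62*v^2 + 37*v + 35)/(8*v^3 + 64*v^2 + 56*v)
(3) = c - 6
(4) = (b^2 + b - 42)/(b^2 + 5*b + 6)
(5) = (x^2 + 5*x + 4)/(x^2 + 3*x - 28)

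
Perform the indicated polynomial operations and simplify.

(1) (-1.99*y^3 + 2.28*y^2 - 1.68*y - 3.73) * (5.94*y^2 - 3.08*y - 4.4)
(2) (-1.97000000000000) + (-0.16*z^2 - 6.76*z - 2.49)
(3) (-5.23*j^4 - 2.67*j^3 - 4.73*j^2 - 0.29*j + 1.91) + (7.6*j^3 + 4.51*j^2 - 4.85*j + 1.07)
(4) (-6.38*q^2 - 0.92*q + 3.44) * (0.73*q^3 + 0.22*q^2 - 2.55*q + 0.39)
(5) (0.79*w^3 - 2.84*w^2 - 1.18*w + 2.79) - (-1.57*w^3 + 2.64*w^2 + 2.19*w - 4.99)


(1) = -11.8206*y^5 + 19.6724*y^4 - 8.2456*y^3 - 27.0138*y^2 + 18.8804*y + 16.412
(2) = -0.16*z^2 - 6.76*z - 4.46
(3) = -5.23*j^4 + 4.93*j^3 - 0.22*j^2 - 5.14*j + 2.98
(4) = -4.6574*q^5 - 2.0752*q^4 + 18.5778*q^3 + 0.6146*q^2 - 9.1308*q + 1.3416
(5) = 2.36*w^3 - 5.48*w^2 - 3.37*w + 7.78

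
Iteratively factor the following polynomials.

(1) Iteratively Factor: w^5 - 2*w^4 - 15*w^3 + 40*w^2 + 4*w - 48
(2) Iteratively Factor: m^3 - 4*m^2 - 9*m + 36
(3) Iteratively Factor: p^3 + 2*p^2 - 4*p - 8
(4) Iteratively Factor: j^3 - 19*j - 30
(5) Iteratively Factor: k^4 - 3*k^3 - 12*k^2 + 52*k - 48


(1) = (w + 4)*(w^4 - 6*w^3 + 9*w^2 + 4*w - 12) = (w - 2)*(w + 4)*(w^3 - 4*w^2 + w + 6) = (w - 2)*(w + 1)*(w + 4)*(w^2 - 5*w + 6) = (w - 3)*(w - 2)*(w + 1)*(w + 4)*(w - 2)
(2) = (m - 4)*(m^2 - 9) = (m - 4)*(m - 3)*(m + 3)
(3) = (p + 2)*(p^2 - 4) = (p + 2)^2*(p - 2)
(4) = (j + 2)*(j^2 - 2*j - 15) = (j + 2)*(j + 3)*(j - 5)
(5) = (k - 3)*(k^3 - 12*k + 16) = (k - 3)*(k - 2)*(k^2 + 2*k - 8) = (k - 3)*(k - 2)*(k + 4)*(k - 2)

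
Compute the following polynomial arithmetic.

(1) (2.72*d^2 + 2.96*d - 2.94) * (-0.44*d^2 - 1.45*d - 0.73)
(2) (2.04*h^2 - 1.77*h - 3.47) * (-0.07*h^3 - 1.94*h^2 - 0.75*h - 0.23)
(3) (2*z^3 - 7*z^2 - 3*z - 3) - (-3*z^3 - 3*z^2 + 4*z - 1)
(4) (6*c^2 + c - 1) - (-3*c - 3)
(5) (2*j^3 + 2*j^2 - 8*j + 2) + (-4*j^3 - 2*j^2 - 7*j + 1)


(1) = -1.1968*d^4 - 5.2464*d^3 - 4.984*d^2 + 2.1022*d + 2.1462
(2) = -0.1428*h^5 - 3.8337*h^4 + 2.1467*h^3 + 7.5901*h^2 + 3.0096*h + 0.7981
(3) = 5*z^3 - 4*z^2 - 7*z - 2
(4) = 6*c^2 + 4*c + 2
(5) = -2*j^3 - 15*j + 3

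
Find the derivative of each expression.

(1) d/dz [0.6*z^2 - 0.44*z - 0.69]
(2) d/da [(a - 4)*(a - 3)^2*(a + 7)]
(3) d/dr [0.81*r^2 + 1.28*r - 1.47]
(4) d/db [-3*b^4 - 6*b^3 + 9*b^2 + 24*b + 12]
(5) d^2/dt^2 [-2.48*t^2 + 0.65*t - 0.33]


(1) = 1.2*z - 0.44
(2) = 4*a^3 - 9*a^2 - 74*a + 195
(3) = 1.62*r + 1.28
(4) = -12*b^3 - 18*b^2 + 18*b + 24
(5) = -4.96000000000000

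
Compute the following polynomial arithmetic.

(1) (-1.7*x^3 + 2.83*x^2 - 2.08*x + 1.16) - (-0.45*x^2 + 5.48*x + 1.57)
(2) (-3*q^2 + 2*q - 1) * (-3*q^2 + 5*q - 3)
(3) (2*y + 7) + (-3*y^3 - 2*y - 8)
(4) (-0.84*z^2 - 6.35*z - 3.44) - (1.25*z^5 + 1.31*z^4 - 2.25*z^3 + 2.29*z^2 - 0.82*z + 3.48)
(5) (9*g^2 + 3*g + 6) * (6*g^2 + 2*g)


(1) = -1.7*x^3 + 3.28*x^2 - 7.56*x - 0.41
(2) = 9*q^4 - 21*q^3 + 22*q^2 - 11*q + 3
(3) = -3*y^3 - 1
(4) = -1.25*z^5 - 1.31*z^4 + 2.25*z^3 - 3.13*z^2 - 5.53*z - 6.92
(5) = 54*g^4 + 36*g^3 + 42*g^2 + 12*g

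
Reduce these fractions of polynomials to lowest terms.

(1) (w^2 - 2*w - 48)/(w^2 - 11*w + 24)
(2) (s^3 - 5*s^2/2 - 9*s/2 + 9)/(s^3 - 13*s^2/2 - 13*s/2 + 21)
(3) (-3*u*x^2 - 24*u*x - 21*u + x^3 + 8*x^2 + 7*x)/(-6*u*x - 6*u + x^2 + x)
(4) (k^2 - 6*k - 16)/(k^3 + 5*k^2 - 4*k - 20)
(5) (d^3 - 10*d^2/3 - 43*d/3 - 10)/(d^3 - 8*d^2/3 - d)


(1) = (w + 6)/(w - 3)
(2) = (s - 3)/(s - 7)
(3) = (-3*u*x - 21*u + x^2 + 7*x)/(-6*u + x)
(4) = (k - 8)/(k^2 + 3*k - 10)
(5) = (3*d^3 - 10*d^2 - 43*d - 30)/(3*d^3 - 8*d^2 - 3*d)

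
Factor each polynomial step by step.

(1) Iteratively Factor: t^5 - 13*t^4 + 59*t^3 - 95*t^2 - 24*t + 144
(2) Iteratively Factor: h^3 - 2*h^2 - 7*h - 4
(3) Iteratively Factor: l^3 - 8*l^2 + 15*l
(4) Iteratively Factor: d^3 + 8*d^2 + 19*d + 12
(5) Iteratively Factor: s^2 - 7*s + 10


(1) = (t + 1)*(t^4 - 14*t^3 + 73*t^2 - 168*t + 144) = (t - 3)*(t + 1)*(t^3 - 11*t^2 + 40*t - 48) = (t - 4)*(t - 3)*(t + 1)*(t^2 - 7*t + 12) = (t - 4)*(t - 3)^2*(t + 1)*(t - 4)
(2) = (h - 4)*(h^2 + 2*h + 1) = (h - 4)*(h + 1)*(h + 1)
(3) = (l - 3)*(l^2 - 5*l) = l*(l - 3)*(l - 5)
(4) = (d + 1)*(d^2 + 7*d + 12) = (d + 1)*(d + 3)*(d + 4)
(5) = (s - 2)*(s - 5)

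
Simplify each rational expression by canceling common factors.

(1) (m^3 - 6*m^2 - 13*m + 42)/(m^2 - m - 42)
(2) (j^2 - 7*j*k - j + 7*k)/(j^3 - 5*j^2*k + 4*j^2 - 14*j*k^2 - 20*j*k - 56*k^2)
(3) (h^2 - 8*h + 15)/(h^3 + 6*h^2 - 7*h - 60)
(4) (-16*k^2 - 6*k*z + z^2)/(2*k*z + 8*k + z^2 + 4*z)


(1) = (m^2 + m - 6)/(m + 6)
(2) = (j - 1)/(j^2 + 2*j*k + 4*j + 8*k)
(3) = (h - 5)/(h^2 + 9*h + 20)
(4) = (-8*k + z)/(z + 4)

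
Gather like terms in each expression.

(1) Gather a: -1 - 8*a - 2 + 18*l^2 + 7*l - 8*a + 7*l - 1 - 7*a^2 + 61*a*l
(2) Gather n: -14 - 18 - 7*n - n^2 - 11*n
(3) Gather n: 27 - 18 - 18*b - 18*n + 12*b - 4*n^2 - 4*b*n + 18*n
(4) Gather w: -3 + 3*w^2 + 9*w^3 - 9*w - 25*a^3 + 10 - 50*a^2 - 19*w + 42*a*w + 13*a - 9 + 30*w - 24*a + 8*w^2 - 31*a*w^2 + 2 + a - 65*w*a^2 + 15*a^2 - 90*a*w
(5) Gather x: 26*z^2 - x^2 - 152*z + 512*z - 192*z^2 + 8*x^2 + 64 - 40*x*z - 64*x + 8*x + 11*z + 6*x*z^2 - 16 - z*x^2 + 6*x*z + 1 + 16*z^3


(1) = -7*a^2 + a*(61*l - 16) + 18*l^2 + 14*l - 4
(2) = -n^2 - 18*n - 32
(3) = -4*b*n - 6*b - 4*n^2 + 9
(4) = -25*a^3 - 35*a^2 - 10*a + 9*w^3 + w^2*(11 - 31*a) + w*(-65*a^2 - 48*a + 2)
(5) = x^2*(7 - z) + x*(6*z^2 - 34*z - 56) + 16*z^3 - 166*z^2 + 371*z + 49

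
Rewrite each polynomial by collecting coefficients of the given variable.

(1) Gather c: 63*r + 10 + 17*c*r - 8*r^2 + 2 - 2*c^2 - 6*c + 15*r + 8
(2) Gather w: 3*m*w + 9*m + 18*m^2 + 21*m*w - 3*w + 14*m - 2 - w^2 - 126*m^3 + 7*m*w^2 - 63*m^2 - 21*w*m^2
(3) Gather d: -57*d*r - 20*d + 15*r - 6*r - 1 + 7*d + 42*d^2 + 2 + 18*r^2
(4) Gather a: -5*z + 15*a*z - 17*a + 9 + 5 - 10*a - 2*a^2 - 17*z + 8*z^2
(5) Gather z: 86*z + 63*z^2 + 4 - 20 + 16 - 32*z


(1) = -2*c^2 + c*(17*r - 6) - 8*r^2 + 78*r + 20
(2) = -126*m^3 - 45*m^2 + 23*m + w^2*(7*m - 1) + w*(-21*m^2 + 24*m - 3) - 2
(3) = 42*d^2 + d*(-57*r - 13) + 18*r^2 + 9*r + 1
(4) = -2*a^2 + a*(15*z - 27) + 8*z^2 - 22*z + 14
(5) = 63*z^2 + 54*z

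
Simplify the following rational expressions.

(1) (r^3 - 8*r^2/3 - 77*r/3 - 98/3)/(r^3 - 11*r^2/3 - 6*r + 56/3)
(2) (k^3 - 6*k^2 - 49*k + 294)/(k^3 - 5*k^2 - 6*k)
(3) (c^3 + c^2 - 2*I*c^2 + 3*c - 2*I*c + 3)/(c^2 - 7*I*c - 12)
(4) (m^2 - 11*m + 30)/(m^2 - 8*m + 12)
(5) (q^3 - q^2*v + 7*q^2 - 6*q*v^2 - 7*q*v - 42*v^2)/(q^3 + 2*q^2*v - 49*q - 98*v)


(1) = (r^2 - 5*r - 14)/(r^2 - 6*r + 8)
(2) = (k^2 - 49)/(k^2 + k)
(3) = (c^2 + c*(1 + I) + I)/(c - 4*I)
(4) = (m - 5)/(m - 2)
(5) = (q - 3*v)/(q - 7)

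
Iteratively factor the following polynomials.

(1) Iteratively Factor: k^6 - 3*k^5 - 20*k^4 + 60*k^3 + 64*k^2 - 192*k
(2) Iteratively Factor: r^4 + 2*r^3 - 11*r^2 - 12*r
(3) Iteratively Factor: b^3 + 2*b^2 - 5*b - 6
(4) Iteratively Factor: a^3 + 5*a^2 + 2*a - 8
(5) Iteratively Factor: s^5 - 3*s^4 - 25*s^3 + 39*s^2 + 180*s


(1) = (k)*(k^5 - 3*k^4 - 20*k^3 + 60*k^2 + 64*k - 192) = k*(k - 2)*(k^4 - k^3 - 22*k^2 + 16*k + 96) = k*(k - 3)*(k - 2)*(k^3 + 2*k^2 - 16*k - 32) = k*(k - 3)*(k - 2)*(k + 4)*(k^2 - 2*k - 8) = k*(k - 4)*(k - 3)*(k - 2)*(k + 4)*(k + 2)
(2) = (r + 4)*(r^3 - 2*r^2 - 3*r) = (r + 1)*(r + 4)*(r^2 - 3*r) = r*(r + 1)*(r + 4)*(r - 3)
(3) = (b + 1)*(b^2 + b - 6) = (b + 1)*(b + 3)*(b - 2)
(4) = (a + 4)*(a^2 + a - 2) = (a - 1)*(a + 4)*(a + 2)
(5) = (s + 3)*(s^4 - 6*s^3 - 7*s^2 + 60*s) = (s + 3)^2*(s^3 - 9*s^2 + 20*s) = (s - 5)*(s + 3)^2*(s^2 - 4*s) = (s - 5)*(s - 4)*(s + 3)^2*(s)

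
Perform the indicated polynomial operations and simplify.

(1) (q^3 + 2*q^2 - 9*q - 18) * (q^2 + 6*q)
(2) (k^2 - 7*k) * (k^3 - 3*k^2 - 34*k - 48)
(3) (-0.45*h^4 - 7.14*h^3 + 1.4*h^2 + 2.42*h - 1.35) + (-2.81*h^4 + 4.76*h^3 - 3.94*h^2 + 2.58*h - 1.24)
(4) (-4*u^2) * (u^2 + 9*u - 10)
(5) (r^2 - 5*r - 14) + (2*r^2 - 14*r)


(1) = q^5 + 8*q^4 + 3*q^3 - 72*q^2 - 108*q
(2) = k^5 - 10*k^4 - 13*k^3 + 190*k^2 + 336*k
(3) = -3.26*h^4 - 2.38*h^3 - 2.54*h^2 + 5.0*h - 2.59
(4) = -4*u^4 - 36*u^3 + 40*u^2
(5) = 3*r^2 - 19*r - 14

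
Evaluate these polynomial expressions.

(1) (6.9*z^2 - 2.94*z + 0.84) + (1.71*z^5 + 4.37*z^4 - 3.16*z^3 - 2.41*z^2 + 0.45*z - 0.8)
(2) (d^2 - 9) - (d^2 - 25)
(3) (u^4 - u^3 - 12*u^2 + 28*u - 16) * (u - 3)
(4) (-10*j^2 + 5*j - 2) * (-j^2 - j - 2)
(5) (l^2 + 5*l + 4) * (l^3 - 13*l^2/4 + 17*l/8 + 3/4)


(1) = 1.71*z^5 + 4.37*z^4 - 3.16*z^3 + 4.49*z^2 - 2.49*z + 0.04
(2) = 16
(3) = u^5 - 4*u^4 - 9*u^3 + 64*u^2 - 100*u + 48
(4) = 10*j^4 + 5*j^3 + 17*j^2 - 8*j + 4
(5) = l^5 + 7*l^4/4 - 81*l^3/8 - 13*l^2/8 + 49*l/4 + 3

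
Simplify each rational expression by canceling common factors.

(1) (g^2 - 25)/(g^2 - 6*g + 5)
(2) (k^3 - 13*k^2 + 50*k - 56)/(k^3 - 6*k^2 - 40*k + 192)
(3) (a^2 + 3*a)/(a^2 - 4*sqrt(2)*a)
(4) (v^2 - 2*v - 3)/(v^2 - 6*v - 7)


(1) = (g + 5)/(g - 1)
(2) = (k^2 - 9*k + 14)/(k^2 - 2*k - 48)
(3) = (a + 3)/(a - 4*sqrt(2))
(4) = (v - 3)/(v - 7)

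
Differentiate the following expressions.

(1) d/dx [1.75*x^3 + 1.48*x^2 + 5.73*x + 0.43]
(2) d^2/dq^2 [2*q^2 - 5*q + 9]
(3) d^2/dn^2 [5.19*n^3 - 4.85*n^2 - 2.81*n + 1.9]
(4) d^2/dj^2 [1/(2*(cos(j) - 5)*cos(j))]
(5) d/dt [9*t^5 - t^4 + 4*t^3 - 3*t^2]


(1) = 5.25*x^2 + 2.96*x + 5.73
(2) = 4
(3) = 31.14*n - 9.7
(4) = (-(1 - cos(2*j))^2 - 75*cos(j)/4 - 27*cos(2*j)/2 + 15*cos(3*j)/4 + 81/2)/(2*(cos(j) - 5)^3*cos(j)^3)
(5) = t*(45*t^3 - 4*t^2 + 12*t - 6)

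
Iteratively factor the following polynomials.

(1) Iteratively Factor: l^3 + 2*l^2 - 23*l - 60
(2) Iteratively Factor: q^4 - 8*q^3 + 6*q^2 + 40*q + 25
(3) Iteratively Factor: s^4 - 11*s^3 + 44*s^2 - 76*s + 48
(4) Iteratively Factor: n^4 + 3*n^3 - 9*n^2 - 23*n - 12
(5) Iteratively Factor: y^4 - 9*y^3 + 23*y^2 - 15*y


(1) = (l - 5)*(l^2 + 7*l + 12) = (l - 5)*(l + 3)*(l + 4)
(2) = (q - 5)*(q^3 - 3*q^2 - 9*q - 5) = (q - 5)*(q + 1)*(q^2 - 4*q - 5) = (q - 5)*(q + 1)^2*(q - 5)
(3) = (s - 4)*(s^3 - 7*s^2 + 16*s - 12) = (s - 4)*(s - 2)*(s^2 - 5*s + 6) = (s - 4)*(s - 3)*(s - 2)*(s - 2)
(4) = (n + 1)*(n^3 + 2*n^2 - 11*n - 12) = (n + 1)*(n + 4)*(n^2 - 2*n - 3) = (n + 1)^2*(n + 4)*(n - 3)
(5) = (y)*(y^3 - 9*y^2 + 23*y - 15) = y*(y - 1)*(y^2 - 8*y + 15) = y*(y - 5)*(y - 1)*(y - 3)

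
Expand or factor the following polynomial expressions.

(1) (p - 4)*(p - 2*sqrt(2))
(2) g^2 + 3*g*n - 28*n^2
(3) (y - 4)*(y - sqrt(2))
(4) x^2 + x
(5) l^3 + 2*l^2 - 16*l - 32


(1) = p^2 - 4*p - 2*sqrt(2)*p + 8*sqrt(2)
(2) = (g - 4*n)*(g + 7*n)
(3) = y^2 - 4*y - sqrt(2)*y + 4*sqrt(2)
(4) = x*(x + 1)
(5) = (l - 4)*(l + 2)*(l + 4)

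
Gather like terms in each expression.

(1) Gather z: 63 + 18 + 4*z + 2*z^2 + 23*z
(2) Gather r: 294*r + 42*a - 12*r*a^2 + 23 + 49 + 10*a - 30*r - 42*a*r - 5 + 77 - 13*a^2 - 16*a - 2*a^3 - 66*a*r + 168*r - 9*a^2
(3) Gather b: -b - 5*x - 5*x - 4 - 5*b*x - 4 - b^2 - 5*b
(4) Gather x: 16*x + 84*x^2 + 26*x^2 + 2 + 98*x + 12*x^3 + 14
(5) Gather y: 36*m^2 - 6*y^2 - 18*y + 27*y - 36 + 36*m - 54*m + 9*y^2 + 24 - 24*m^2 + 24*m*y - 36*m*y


(1) = 2*z^2 + 27*z + 81
(2) = -2*a^3 - 22*a^2 + 36*a + r*(-12*a^2 - 108*a + 432) + 144
(3) = -b^2 + b*(-5*x - 6) - 10*x - 8
(4) = 12*x^3 + 110*x^2 + 114*x + 16
(5) = 12*m^2 - 18*m + 3*y^2 + y*(9 - 12*m) - 12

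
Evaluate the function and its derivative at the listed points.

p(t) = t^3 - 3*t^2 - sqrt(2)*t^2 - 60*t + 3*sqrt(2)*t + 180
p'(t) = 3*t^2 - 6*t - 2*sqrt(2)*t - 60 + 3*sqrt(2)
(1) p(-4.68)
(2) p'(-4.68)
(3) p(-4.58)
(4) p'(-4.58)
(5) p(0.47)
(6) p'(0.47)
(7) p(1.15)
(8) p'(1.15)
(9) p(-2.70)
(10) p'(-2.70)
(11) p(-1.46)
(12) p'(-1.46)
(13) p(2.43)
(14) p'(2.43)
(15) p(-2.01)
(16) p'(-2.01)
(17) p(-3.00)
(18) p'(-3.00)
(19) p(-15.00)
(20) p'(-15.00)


(1) = 241.76
(2) = 51.27
(3) = 246.70
(4) = 47.61
(5) = 152.92
(6) = -59.24
(7) = 111.56
(8) = -61.94
(9) = 278.68
(10) = -10.05
(11) = 248.88
(12) = -36.47
(13) = 32.79
(14) = -59.50
(15) = 266.12
(16) = -25.89
(17) = 280.54
(18) = -2.27
(19) = -3351.84
(20) = 751.67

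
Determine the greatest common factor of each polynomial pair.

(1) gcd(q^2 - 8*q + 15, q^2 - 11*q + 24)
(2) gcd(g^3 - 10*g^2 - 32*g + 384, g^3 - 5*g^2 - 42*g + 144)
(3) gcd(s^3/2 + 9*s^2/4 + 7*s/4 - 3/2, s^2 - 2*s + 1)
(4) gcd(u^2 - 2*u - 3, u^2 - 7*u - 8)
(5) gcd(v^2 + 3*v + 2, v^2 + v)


(1) = q - 3
(2) = g^2 - 2*g - 48
(3) = 1
(4) = u + 1
(5) = gcd((v + 1)*(v + 2), v*(v + 1)) = v + 1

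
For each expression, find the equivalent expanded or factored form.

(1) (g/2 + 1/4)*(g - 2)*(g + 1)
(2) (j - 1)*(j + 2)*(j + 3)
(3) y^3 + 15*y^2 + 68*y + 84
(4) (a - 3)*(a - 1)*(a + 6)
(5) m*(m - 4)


(1) = g^3/2 - g^2/4 - 5*g/4 - 1/2
(2) = j^3 + 4*j^2 + j - 6
(3) = (y + 2)*(y + 6)*(y + 7)
(4) = a^3 + 2*a^2 - 21*a + 18
(5) = m^2 - 4*m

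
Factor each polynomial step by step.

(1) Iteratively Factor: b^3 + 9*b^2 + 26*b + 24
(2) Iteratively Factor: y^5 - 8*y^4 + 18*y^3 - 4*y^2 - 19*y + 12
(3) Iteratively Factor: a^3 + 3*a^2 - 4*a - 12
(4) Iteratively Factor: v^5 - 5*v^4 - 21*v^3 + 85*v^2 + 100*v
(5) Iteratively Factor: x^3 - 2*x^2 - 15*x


(1) = (b + 4)*(b^2 + 5*b + 6) = (b + 2)*(b + 4)*(b + 3)
(2) = (y + 1)*(y^4 - 9*y^3 + 27*y^2 - 31*y + 12) = (y - 3)*(y + 1)*(y^3 - 6*y^2 + 9*y - 4) = (y - 3)*(y - 1)*(y + 1)*(y^2 - 5*y + 4) = (y - 3)*(y - 1)^2*(y + 1)*(y - 4)
(3) = (a + 3)*(a^2 - 4) = (a + 2)*(a + 3)*(a - 2)
(4) = (v + 4)*(v^4 - 9*v^3 + 15*v^2 + 25*v) = (v - 5)*(v + 4)*(v^3 - 4*v^2 - 5*v) = v*(v - 5)*(v + 4)*(v^2 - 4*v - 5) = v*(v - 5)^2*(v + 4)*(v + 1)
(5) = (x + 3)*(x^2 - 5*x) = (x - 5)*(x + 3)*(x)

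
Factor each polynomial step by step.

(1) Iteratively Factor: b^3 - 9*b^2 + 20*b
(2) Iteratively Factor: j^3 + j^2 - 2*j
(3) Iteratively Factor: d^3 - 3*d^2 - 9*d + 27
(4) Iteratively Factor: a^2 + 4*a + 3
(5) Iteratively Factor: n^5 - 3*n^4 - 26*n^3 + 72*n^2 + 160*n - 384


(1) = (b)*(b^2 - 9*b + 20) = b*(b - 5)*(b - 4)
(2) = (j - 1)*(j^2 + 2*j) = (j - 1)*(j + 2)*(j)
(3) = (d + 3)*(d^2 - 6*d + 9) = (d - 3)*(d + 3)*(d - 3)
(4) = (a + 3)*(a + 1)
(5) = (n - 2)*(n^4 - n^3 - 28*n^2 + 16*n + 192) = (n - 4)*(n - 2)*(n^3 + 3*n^2 - 16*n - 48) = (n - 4)^2*(n - 2)*(n^2 + 7*n + 12) = (n - 4)^2*(n - 2)*(n + 4)*(n + 3)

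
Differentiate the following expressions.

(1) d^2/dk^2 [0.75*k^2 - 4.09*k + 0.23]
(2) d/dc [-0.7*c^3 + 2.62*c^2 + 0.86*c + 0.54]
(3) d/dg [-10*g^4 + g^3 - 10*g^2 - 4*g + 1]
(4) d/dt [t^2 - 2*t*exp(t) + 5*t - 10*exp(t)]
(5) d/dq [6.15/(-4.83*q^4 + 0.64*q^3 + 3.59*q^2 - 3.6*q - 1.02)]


(1) = 1.50000000000000
(2) = -2.1*c^2 + 5.24*c + 0.86
(3) = -40*g^3 + 3*g^2 - 20*g - 4
(4) = -2*t*exp(t) + 2*t - 12*exp(t) + 5
(5) = (118.818*q^3 - 11.808*q^2 - 44.157*q + 22.14)/(4.83*q^4 - 0.64*q^3 - 3.59*q^2 + 3.6*q + 1.02)^2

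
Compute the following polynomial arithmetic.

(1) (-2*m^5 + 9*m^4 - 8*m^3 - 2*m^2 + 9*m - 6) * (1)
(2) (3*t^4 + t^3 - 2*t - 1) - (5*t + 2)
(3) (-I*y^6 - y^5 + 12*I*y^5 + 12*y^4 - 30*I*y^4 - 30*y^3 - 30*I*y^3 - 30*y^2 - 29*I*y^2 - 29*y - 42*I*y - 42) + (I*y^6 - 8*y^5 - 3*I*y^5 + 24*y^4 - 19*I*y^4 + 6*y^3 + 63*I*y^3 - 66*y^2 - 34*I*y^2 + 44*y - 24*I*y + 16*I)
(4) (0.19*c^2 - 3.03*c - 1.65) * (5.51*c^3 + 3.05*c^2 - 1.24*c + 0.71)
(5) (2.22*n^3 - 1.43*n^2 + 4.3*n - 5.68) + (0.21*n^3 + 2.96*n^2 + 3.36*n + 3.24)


(1) = -2*m^5 + 9*m^4 - 8*m^3 - 2*m^2 + 9*m - 6
(2) = 3*t^4 + t^3 - 7*t - 3
(3) = -9*y^5 + 9*I*y^5 + 36*y^4 - 49*I*y^4 - 24*y^3 + 33*I*y^3 - 96*y^2 - 63*I*y^2 + 15*y - 66*I*y - 42 + 16*I
(4) = 1.0469*c^5 - 16.1158*c^4 - 18.5686*c^3 - 1.1404*c^2 - 0.1053*c - 1.1715
(5) = 2.43*n^3 + 1.53*n^2 + 7.66*n - 2.44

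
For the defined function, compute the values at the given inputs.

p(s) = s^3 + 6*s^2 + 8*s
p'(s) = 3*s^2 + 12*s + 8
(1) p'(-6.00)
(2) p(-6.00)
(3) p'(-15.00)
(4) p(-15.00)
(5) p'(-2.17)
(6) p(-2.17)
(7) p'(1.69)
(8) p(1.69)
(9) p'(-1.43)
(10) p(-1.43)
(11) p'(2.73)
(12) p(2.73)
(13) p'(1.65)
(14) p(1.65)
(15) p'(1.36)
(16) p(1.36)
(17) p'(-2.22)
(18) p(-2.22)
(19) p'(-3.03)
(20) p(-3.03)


(1) = 44.00
(2) = -48.00
(3) = 503.00
(4) = -2145.00
(5) = -3.91
(6) = 0.68
(7) = 36.85
(8) = 35.48
(9) = -3.03
(10) = -2.09
(11) = 63.12
(12) = 86.90
(13) = 35.97
(14) = 34.03
(15) = 29.87
(16) = 24.49
(17) = -3.85
(18) = 0.87
(19) = -0.82
(20) = 3.03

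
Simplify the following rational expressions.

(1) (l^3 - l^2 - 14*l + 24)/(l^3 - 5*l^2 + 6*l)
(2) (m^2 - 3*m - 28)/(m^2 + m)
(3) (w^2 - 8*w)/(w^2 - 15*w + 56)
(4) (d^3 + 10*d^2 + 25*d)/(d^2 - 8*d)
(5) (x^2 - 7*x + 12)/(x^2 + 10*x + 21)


(1) = (l + 4)/l
(2) = (m^2 - 3*m - 28)/(m^2 + m)
(3) = w/(w - 7)
(4) = (d^2 + 10*d + 25)/(d - 8)
(5) = (x^2 - 7*x + 12)/(x^2 + 10*x + 21)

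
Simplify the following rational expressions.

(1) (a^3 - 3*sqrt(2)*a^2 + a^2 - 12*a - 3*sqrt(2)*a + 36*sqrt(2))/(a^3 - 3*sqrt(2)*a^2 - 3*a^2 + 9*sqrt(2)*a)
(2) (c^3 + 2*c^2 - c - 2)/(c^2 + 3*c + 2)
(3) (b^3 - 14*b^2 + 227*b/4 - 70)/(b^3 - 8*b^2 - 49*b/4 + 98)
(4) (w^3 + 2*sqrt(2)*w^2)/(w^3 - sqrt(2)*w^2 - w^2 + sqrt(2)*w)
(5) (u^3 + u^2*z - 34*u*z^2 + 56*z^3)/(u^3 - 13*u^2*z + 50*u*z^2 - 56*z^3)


(1) = (a + 4)/a
(2) = c - 1
(3) = (2*b - 5)/(2*b + 7)
(4) = (w^2 + 2*sqrt(2)*w)/(w^2 + w*(-sqrt(2) - 1) + sqrt(2))
(5) = (-u - 7*z)/(-u + 7*z)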